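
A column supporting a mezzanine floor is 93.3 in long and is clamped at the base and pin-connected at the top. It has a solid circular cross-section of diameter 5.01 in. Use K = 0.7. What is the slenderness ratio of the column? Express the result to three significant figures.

I = πd⁴/64 = π×5.01⁴/64 = 30.93 in⁴
A = 19.71 in²;  r_min = √(I/A) = √(30.93/19.71) = 1.252 in
L_e = K·L = 0.7 × 93.3 = 65.31 in
λ = L_e / r_min = 65.310 / 1.252 = 52.1

λ ≈ 52.1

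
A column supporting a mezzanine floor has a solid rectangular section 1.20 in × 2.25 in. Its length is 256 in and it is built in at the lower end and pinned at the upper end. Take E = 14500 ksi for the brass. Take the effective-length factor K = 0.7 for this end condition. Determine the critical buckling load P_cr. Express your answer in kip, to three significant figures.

Buckling occurs about the weak axis: I_min = h·b³/12 with b = 1.20 in (the shorter side).
I_min = 2.25×1.20³/12 = 0.3240 in⁴
Effective length L_e = K·L = 0.7 × 256 = 179.2 in
P_cr = π²EI / L_e² = π² × 14500×10³ × 0.3240 / 179.2² = 1.444×10^3 lb

P_cr ≈ 1.44 kip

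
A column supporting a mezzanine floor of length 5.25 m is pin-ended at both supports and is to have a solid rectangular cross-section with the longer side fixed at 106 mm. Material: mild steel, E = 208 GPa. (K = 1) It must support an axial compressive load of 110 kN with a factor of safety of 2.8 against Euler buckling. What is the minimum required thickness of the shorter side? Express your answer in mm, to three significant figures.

b ≈ 77.6 mm

Required P_cr = n·P = 2.8 × 110 = 308.0 kN
L_e = K·L = 1 × 5.25 = 5.250 m
Required I = P_cr·L_e²/(π²E) = 3.080×10^5 × 5.250² / (π² × 2.08×10^11) = 4.135×10^-6 m⁴
I_req = 4.135×10^6 mm⁴
Rectangle, weak axis: I_min = h·b³/12 with h = 106 mm fixed  ⇒  b = (12I/h)^(1/3) = 77.6 mm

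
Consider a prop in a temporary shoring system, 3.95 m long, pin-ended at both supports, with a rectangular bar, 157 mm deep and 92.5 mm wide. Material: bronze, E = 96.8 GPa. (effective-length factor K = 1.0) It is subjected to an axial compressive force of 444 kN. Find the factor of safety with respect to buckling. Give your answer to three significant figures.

n ≈ 1.43

Buckling occurs about the weak axis: I_min = h·b³/12 with b = 92.5 mm (the shorter side).
I_min = 157×92.5³/12 = 1.035×10^7 mm⁴
I = 1.035×10^7 mm⁴ = 1.035×10^-5 m⁴
Effective length L_e = K·L = 1 × 3.95 = 3.950 m
P_cr = π²EI / L_e² = π² × 96.8×10⁹ × 1.035×10^-5 / 3.950² = 6.341×10^5 N
Factor of safety n = P_cr / P = 634.05 / 444 = 1.43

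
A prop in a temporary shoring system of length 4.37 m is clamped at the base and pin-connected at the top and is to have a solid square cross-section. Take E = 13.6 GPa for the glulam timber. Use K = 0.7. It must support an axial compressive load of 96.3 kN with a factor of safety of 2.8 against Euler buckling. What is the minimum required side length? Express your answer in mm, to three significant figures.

a ≈ 123 mm

Required P_cr = n·P = 2.8 × 96.3 = 269.6 kN
L_e = K·L = 0.7 × 4.37 = 3.059 m
Required I = P_cr·L_e²/(π²E) = 2.696×10^5 × 3.059² / (π² × 1.36×10^10) = 1.880×10^-5 m⁴
I_req = 1.880×10^7 mm⁴
Solid square: I = a⁴/12  ⇒  a = (12I)^(1/4) = (12×1.880×10^7)^(1/4) = 123 mm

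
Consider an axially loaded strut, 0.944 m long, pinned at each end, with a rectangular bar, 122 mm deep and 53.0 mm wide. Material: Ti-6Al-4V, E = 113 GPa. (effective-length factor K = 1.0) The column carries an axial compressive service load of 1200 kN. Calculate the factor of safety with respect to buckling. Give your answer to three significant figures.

Buckling occurs about the weak axis: I_min = h·b³/12 with b = 53.0 mm (the shorter side).
I_min = 122×53.0³/12 = 1.514×10^6 mm⁴
I = 1.514×10^6 mm⁴ = 1.514×10^-6 m⁴
Effective length L_e = K·L = 1 × 0.944 = 0.9440 m
P_cr = π²EI / L_e² = π² × 113×10⁹ × 1.514×10^-6 / 0.9440² = 1.894×10^6 N
Factor of safety n = P_cr / P = 1894.3 / 1200 = 1.58

n ≈ 1.58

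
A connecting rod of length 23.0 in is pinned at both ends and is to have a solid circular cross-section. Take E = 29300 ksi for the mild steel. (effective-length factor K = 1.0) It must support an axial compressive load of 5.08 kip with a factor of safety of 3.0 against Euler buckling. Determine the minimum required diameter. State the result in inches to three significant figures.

d ≈ 0.868 in

Required P_cr = n·P = 3.0 × 5.08 = 15.24 kip
L_e = K·L = 1 × 23.0 = 23.00 in
Required I = P_cr·L_e²/(π²E) = 1.524×10^4 × 23.00² / (π² × 2.93×10^7) = 2.788×10^-2 in⁴
Solid circle: I = πd⁴/64  ⇒  d = (64I/π)^(1/4) = (64×2.788×10^-2/π)^(1/4) = 0.868 in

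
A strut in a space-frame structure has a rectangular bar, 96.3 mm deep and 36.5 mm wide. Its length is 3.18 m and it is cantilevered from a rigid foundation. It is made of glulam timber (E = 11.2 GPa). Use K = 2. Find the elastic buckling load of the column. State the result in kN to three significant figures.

Buckling occurs about the weak axis: I_min = h·b³/12 with b = 36.5 mm (the shorter side).
I_min = 96.3×36.5³/12 = 3.902×10^5 mm⁴
I = 3.902×10^5 mm⁴ = 3.902×10^-7 m⁴
Effective length L_e = K·L = 2 × 3.18 = 6.360 m
P_cr = π²EI / L_e² = π² × 11.2×10⁹ × 3.902×10^-7 / 6.360² = 1.066×10^3 N

P_cr ≈ 1.07 kN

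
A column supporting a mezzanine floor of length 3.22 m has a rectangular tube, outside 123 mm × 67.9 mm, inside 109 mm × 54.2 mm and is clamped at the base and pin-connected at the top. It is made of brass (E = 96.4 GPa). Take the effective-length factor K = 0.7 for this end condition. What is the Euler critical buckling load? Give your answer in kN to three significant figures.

Weak-axis I_min = (h_o·b_o³ − h_i·b_i³)/12 with b_o = 67.9, b_i = 54.20 mm (shorter outer/inner sides).
I_min = (123×67.9³ − 109.0×54.20³)/12 = 1.762×10^6 mm⁴
I = 1.762×10^6 mm⁴ = 1.762×10^-6 m⁴
Effective length L_e = K·L = 0.7 × 3.22 = 2.254 m
P_cr = π²EI / L_e² = π² × 96.4×10⁹ × 1.762×10^-6 / 2.254² = 3.301×10^5 N

P_cr ≈ 330 kN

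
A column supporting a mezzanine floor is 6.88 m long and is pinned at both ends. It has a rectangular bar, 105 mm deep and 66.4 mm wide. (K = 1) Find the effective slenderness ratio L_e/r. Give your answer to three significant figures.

For a rectangle r_min = b/√12 = 66.4/√12 = 19.17 mm
L_e = K·L = 1 × 6.88 m = 6.880 m = 6880.0 mm
λ = L_e / r_min = 6880.0 / 19.17 = 359

λ ≈ 359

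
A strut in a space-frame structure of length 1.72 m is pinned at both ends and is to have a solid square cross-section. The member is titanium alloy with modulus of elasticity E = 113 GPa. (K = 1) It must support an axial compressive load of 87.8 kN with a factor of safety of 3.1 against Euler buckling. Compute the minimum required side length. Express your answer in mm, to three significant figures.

a ≈ 54.3 mm

Required P_cr = n·P = 3.1 × 87.8 = 272.2 kN
L_e = K·L = 1 × 1.72 = 1.720 m
Required I = P_cr·L_e²/(π²E) = 2.722×10^5 × 1.720² / (π² × 1.13×10^11) = 7.220×10^-7 m⁴
I_req = 7.220×10^5 mm⁴
Solid square: I = a⁴/12  ⇒  a = (12I)^(1/4) = (12×7.220×10^5)^(1/4) = 54.3 mm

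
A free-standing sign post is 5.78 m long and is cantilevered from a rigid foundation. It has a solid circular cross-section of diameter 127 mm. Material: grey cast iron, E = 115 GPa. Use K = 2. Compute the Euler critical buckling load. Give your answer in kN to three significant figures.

P_cr ≈ 108 kN

I = πd⁴/64 = π×127⁴/64 = 1.277×10^7 mm⁴
I = 1.277×10^7 mm⁴ = 1.277×10^-5 m⁴
Effective length L_e = K·L = 2 × 5.78 = 11.56 m
P_cr = π²EI / L_e² = π² × 115×10⁹ × 1.277×10^-5 / 11.56² = 1.085×10^5 N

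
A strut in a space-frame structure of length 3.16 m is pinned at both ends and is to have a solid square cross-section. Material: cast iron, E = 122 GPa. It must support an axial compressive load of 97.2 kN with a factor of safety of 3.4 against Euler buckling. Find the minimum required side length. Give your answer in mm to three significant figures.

a ≈ 75.7 mm

Required P_cr = n·P = 3.4 × 97.2 = 330.5 kN
L_e = K·L = 1 × 3.16 = 3.160 m
Required I = P_cr·L_e²/(π²E) = 3.305×10^5 × 3.160² / (π² × 1.22×10^11) = 2.741×10^-6 m⁴
I_req = 2.741×10^6 mm⁴
Solid square: I = a⁴/12  ⇒  a = (12I)^(1/4) = (12×2.741×10^6)^(1/4) = 75.7 mm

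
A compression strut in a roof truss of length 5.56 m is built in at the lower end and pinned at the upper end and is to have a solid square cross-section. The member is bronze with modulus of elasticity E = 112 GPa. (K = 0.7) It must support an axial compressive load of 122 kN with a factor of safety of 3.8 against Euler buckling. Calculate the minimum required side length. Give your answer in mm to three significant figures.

a ≈ 93.4 mm

Required P_cr = n·P = 3.8 × 122 = 463.6 kN
L_e = K·L = 0.7 × 5.56 = 3.892 m
Required I = P_cr·L_e²/(π²E) = 4.636×10^5 × 3.892² / (π² × 1.12×10^11) = 6.353×10^-6 m⁴
I_req = 6.353×10^6 mm⁴
Solid square: I = a⁴/12  ⇒  a = (12I)^(1/4) = (12×6.353×10^6)^(1/4) = 93.4 mm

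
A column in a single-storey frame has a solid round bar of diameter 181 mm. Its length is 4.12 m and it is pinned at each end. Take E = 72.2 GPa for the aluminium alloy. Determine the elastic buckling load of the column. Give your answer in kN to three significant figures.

I = πd⁴/64 = π×181⁴/64 = 5.268×10^7 mm⁴
I = 5.268×10^7 mm⁴ = 5.268×10^-5 m⁴
Effective length L_e = K·L = 1 × 4.12 = 4.120 m
P_cr = π²EI / L_e² = π² × 72.2×10⁹ × 5.268×10^-5 / 4.120² = 2.212×10^6 N

P_cr ≈ 2210 kN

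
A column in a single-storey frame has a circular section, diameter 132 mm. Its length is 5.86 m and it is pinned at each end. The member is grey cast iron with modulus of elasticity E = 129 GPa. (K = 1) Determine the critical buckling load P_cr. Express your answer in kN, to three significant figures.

P_cr ≈ 553 kN

I = πd⁴/64 = π×132⁴/64 = 1.490×10^7 mm⁴
I = 1.490×10^7 mm⁴ = 1.490×10^-5 m⁴
Effective length L_e = K·L = 1 × 5.86 = 5.860 m
P_cr = π²EI / L_e² = π² × 129×10⁹ × 1.490×10^-5 / 5.860² = 5.525×10^5 N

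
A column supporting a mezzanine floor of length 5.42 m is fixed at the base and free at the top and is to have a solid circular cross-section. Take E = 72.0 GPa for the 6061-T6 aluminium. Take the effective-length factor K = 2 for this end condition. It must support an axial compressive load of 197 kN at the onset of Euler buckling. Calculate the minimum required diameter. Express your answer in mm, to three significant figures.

d ≈ 161 mm

L_e = K·L = 2 × 5.42 = 10.84 m
Required I = P_cr·L_e²/(π²E) = 1.970×10^5 × 10.84² / (π² × 7.20×10^10) = 3.258×10^-5 m⁴
I_req = 3.258×10^7 mm⁴
Solid circle: I = πd⁴/64  ⇒  d = (64I/π)^(1/4) = (64×3.258×10^7/π)^(1/4) = 161 mm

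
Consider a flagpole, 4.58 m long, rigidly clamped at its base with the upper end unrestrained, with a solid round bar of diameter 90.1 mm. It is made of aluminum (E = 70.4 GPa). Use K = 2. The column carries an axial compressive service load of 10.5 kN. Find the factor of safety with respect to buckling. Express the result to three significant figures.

I = πd⁴/64 = π×90.1⁴/64 = 3.235×10^6 mm⁴
I = 3.235×10^6 mm⁴ = 3.235×10^-6 m⁴
Effective length L_e = K·L = 2 × 4.58 = 9.160 m
P_cr = π²EI / L_e² = π² × 70.4×10⁹ × 3.235×10^-6 / 9.160² = 2.679×10^4 N
Factor of safety n = P_cr / P = 26.789 / 10.5 = 2.55

n ≈ 2.55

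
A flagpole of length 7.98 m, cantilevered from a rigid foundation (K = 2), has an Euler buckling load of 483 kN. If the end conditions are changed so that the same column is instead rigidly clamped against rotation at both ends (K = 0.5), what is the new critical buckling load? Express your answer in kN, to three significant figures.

P_cr ∝ 1/K², so P_cr,new = P_cr,old × (K_old/K_new)² = 483 × (2/0.5)²
= 483 × 16.00 = 7730 kN

P_cr ≈ 7730 kN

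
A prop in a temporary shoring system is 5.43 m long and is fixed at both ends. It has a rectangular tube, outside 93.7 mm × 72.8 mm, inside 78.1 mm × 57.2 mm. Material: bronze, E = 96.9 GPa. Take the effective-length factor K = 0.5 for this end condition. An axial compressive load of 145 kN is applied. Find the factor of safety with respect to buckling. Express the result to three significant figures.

Weak-axis I_min = (h_o·b_o³ − h_i·b_i³)/12 with b_o = 72.8, b_i = 57.20 mm (shorter outer/inner sides).
I_min = (93.7×72.8³ − 78.10×57.20³)/12 = 1.795×10^6 mm⁴
I = 1.795×10^6 mm⁴ = 1.795×10^-6 m⁴
Effective length L_e = K·L = 0.5 × 5.43 = 2.715 m
P_cr = π²EI / L_e² = π² × 96.9×10⁹ × 1.795×10^-6 / 2.715² = 2.328×10^5 N
Factor of safety n = P_cr / P = 232.84 / 145 = 1.61

n ≈ 1.61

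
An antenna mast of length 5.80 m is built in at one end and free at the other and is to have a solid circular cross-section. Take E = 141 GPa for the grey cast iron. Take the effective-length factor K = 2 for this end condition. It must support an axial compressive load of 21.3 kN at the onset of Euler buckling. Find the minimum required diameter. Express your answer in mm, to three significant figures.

d ≈ 80.5 mm

L_e = K·L = 2 × 5.80 = 11.60 m
Required I = P_cr·L_e²/(π²E) = 2.130×10^4 × 11.60² / (π² × 1.41×10^11) = 2.060×10^-6 m⁴
I_req = 2.060×10^6 mm⁴
Solid circle: I = πd⁴/64  ⇒  d = (64I/π)^(1/4) = (64×2.060×10^6/π)^(1/4) = 80.5 mm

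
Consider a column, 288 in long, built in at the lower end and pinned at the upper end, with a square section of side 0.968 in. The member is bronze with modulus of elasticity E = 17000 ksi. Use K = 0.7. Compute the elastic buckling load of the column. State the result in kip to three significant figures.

I = a⁴/12 = 0.968⁴/12 = 7.317×10^-2 in⁴
Effective length L_e = K·L = 0.7 × 288 = 201.6 in
P_cr = π²EI / L_e² = π² × 17000×10³ × 7.317×10^-2 / 201.6² = 302.1 lb

P_cr ≈ 0.302 kip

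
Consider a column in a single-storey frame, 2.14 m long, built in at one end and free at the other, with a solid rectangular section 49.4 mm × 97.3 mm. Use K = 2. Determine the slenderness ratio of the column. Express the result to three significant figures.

For a rectangle r_min = b/√12 = 49.4/√12 = 14.26 mm
L_e = K·L = 2 × 2.14 m = 4.280 m = 4280.0 mm
λ = L_e / r_min = 4280.0 / 14.26 = 300

λ ≈ 300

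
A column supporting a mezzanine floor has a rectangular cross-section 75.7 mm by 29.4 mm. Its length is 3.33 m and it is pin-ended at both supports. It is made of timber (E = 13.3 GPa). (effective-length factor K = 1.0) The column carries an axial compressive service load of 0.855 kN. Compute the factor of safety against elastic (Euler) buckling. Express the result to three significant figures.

Buckling occurs about the weak axis: I_min = h·b³/12 with b = 29.4 mm (the shorter side).
I_min = 75.7×29.4³/12 = 1.603×10^5 mm⁴
I = 1.603×10^5 mm⁴ = 1.603×10^-7 m⁴
Effective length L_e = K·L = 1 × 3.33 = 3.330 m
P_cr = π²EI / L_e² = π² × 13.3×10⁹ × 1.603×10^-7 / 3.330² = 1.898×10^3 N
Factor of safety n = P_cr / P = 1.8977 / 0.855 = 2.22

n ≈ 2.22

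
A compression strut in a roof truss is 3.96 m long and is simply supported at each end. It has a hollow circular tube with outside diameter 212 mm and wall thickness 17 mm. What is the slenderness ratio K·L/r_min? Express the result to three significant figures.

Inner diameter d_i = 212 − 2×17 = 178.0 mm
I = π(d_o⁴ − d_i⁴)/64 = π(212⁴ − 178.0⁴)/64 = 4.988×10^7 mm⁴
A = 1.041×10^4 mm²;  r_min = √(I/A) = √(4.988×10^7/1.041×10^4) = 69.20 mm
L_e = K·L = 1 × 3.96 m = 3.960 m = 3960.0 mm
λ = L_e / r_min = 3960.0 / 69.20 = 57.2

λ ≈ 57.2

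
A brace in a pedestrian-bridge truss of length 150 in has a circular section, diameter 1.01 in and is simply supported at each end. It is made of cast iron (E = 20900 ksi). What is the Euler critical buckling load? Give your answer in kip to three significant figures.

P_cr ≈ 0.468 kip

I = πd⁴/64 = π×1.01⁴/64 = 5.108×10^-2 in⁴
Effective length L_e = K·L = 1 × 150 = 150.0 in
P_cr = π²EI / L_e² = π² × 20900×10³ × 5.108×10^-2 / 150.0² = 468.3 lb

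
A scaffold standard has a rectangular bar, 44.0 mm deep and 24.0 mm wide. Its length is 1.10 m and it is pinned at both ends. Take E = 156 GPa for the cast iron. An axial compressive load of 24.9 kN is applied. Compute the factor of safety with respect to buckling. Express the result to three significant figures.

n ≈ 2.59

Buckling occurs about the weak axis: I_min = h·b³/12 with b = 24.0 mm (the shorter side).
I_min = 44.0×24.0³/12 = 5.069×10^4 mm⁴
I = 5.069×10^4 mm⁴ = 5.069×10^-8 m⁴
Effective length L_e = K·L = 1 × 1.10 = 1.100 m
P_cr = π²EI / L_e² = π² × 156×10⁹ × 5.069×10^-8 / 1.100² = 6.450×10^4 N
Factor of safety n = P_cr / P = 64.498 / 24.9 = 2.59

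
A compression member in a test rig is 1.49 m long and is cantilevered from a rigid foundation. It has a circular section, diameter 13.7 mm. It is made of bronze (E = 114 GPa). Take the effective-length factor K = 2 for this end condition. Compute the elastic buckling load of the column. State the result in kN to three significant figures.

I = πd⁴/64 = π×13.7⁴/64 = 1.729×10^3 mm⁴
I = 1.729×10^3 mm⁴ = 1.729×10^-9 m⁴
Effective length L_e = K·L = 2 × 1.49 = 2.980 m
P_cr = π²EI / L_e² = π² × 114×10⁹ × 1.729×10^-9 / 2.980² = 219.1 N

P_cr ≈ 0.219 kN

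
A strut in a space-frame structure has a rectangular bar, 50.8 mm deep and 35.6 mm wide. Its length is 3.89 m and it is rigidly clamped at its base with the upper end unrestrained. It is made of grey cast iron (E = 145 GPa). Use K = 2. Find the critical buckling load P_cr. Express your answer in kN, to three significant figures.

Buckling occurs about the weak axis: I_min = h·b³/12 with b = 35.6 mm (the shorter side).
I_min = 50.8×35.6³/12 = 1.910×10^5 mm⁴
I = 1.910×10^5 mm⁴ = 1.910×10^-7 m⁴
Effective length L_e = K·L = 2 × 3.89 = 7.780 m
P_cr = π²EI / L_e² = π² × 145×10⁹ × 1.910×10^-7 / 7.780² = 4.516×10^3 N

P_cr ≈ 4.52 kN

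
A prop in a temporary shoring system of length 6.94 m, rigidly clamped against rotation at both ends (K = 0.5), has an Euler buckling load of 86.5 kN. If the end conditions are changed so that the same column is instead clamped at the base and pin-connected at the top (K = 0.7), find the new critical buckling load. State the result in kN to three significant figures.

P_cr ∝ 1/K², so P_cr,new = P_cr,old × (K_old/K_new)² = 86.5 × (0.5/0.7)²
= 86.5 × 0.5102 = 44.1 kN

P_cr ≈ 44.1 kN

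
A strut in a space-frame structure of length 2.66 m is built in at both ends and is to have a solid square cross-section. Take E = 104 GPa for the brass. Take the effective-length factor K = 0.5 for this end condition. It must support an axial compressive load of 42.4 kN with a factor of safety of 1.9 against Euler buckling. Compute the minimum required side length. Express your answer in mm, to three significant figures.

Required P_cr = n·P = 1.9 × 42.4 = 80.56 kN
L_e = K·L = 0.5 × 2.66 = 1.330 m
Required I = P_cr·L_e²/(π²E) = 8.056×10^4 × 1.330² / (π² × 1.04×10^11) = 1.388×10^-7 m⁴
I_req = 1.388×10^5 mm⁴
Solid square: I = a⁴/12  ⇒  a = (12I)^(1/4) = (12×1.388×10^5)^(1/4) = 35.9 mm

a ≈ 35.9 mm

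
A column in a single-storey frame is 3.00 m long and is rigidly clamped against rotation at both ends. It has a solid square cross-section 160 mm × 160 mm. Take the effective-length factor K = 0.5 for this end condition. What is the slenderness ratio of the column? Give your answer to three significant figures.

λ ≈ 32.5

I = a⁴/12 = 160⁴/12 = 5.461×10^7 mm⁴
A = 2.560×10^4 mm²;  r_min = √(I/A) = √(5.461×10^7/2.560×10^4) = 46.19 mm
L_e = K·L = 0.5 × 3.00 m = 1.500 m = 1500.0 mm
λ = L_e / r_min = 1500.0 / 46.19 = 32.5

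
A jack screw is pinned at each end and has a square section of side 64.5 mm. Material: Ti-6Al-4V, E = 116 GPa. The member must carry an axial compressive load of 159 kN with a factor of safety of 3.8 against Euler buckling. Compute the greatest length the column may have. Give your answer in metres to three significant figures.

L_max ≈ 1.65 m

I = a⁴/12 = 64.5⁴/12 = 1.442×10^6 mm⁴
I = 1.442×10^-6 m⁴
Required critical load P_cr = n·P = 3.8 × 159 = 604.2 kN = 6.042×10^5 N
From P_cr = π²EI/(K·L)²:  L = (1/K)·√(π²EI/P_cr) = (1/1)·√(π²×1.16×10^11×1.442×10^-6/6.042×10^5)
L = 1.65 m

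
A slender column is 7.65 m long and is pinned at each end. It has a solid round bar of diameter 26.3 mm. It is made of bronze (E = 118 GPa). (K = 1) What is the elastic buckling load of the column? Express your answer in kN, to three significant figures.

P_cr ≈ 0.467 kN

I = πd⁴/64 = π×26.3⁴/64 = 2.349×10^4 mm⁴
I = 2.349×10^4 mm⁴ = 2.349×10^-8 m⁴
Effective length L_e = K·L = 1 × 7.65 = 7.650 m
P_cr = π²EI / L_e² = π² × 118×10⁹ × 2.349×10^-8 / 7.650² = 467.4 N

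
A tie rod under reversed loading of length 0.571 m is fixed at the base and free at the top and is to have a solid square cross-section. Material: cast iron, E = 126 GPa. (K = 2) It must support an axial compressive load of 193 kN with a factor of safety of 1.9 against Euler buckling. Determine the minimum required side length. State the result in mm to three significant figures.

a ≈ 46.3 mm

Required P_cr = n·P = 1.9 × 193 = 366.7 kN
L_e = K·L = 2 × 0.571 = 1.142 m
Required I = P_cr·L_e²/(π²E) = 3.667×10^5 × 1.142² / (π² × 1.26×10^11) = 3.846×10^-7 m⁴
I_req = 3.846×10^5 mm⁴
Solid square: I = a⁴/12  ⇒  a = (12I)^(1/4) = (12×3.846×10^5)^(1/4) = 46.3 mm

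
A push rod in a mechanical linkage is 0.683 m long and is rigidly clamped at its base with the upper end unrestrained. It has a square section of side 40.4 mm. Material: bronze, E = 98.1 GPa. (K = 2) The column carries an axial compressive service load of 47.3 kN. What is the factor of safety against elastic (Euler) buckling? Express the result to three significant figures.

I = a⁴/12 = 40.4⁴/12 = 2.220×10^5 mm⁴
I = 2.220×10^5 mm⁴ = 2.220×10^-7 m⁴
Effective length L_e = K·L = 2 × 0.683 = 1.366 m
P_cr = π²EI / L_e² = π² × 98.1×10⁹ × 2.220×10^-7 / 1.366² = 1.152×10^5 N
Factor of safety n = P_cr / P = 115.19 / 47.3 = 2.44

n ≈ 2.44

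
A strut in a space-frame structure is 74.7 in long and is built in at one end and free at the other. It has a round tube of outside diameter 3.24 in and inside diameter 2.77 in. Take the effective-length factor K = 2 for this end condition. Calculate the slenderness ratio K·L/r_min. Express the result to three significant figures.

d_o = 3.24 in, d_i = 2.77 in
I = π(d_o⁴ − d_i⁴)/64 = π(3.24⁴ − 2.770⁴)/64 = 2.519 in⁴
A = 2.219 in²;  r_min = √(I/A) = √(2.519/2.219) = 1.066 in
L_e = K·L = 2 × 74.7 = 149.4 in
λ = L_e / r_min = 149.40 / 1.066 = 140

λ ≈ 140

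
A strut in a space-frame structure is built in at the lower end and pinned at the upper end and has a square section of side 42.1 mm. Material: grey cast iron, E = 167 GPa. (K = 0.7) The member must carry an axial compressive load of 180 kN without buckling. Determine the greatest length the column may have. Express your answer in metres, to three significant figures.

L_max ≈ 2.21 m

I = a⁴/12 = 42.1⁴/12 = 2.618×10^5 mm⁴
I = 2.618×10^-7 m⁴
At the buckling limit P_cr = P = 1.800×10^5 N
From P_cr = π²EI/(K·L)²:  L = (1/K)·√(π²EI/P_cr) = (1/0.7)·√(π²×1.67×10^11×2.618×10^-7/1.800×10^5)
L = 2.21 m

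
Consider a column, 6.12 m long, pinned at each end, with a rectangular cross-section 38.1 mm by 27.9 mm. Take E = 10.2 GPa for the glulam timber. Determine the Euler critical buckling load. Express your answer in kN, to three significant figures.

P_cr ≈ 0.185 kN

Buckling occurs about the weak axis: I_min = h·b³/12 with b = 27.9 mm (the shorter side).
I_min = 38.1×27.9³/12 = 6.895×10^4 mm⁴
I = 6.895×10^4 mm⁴ = 6.895×10^-8 m⁴
Effective length L_e = K·L = 1 × 6.12 = 6.120 m
P_cr = π²EI / L_e² = π² × 10.2×10⁹ × 6.895×10^-8 / 6.120² = 185.3 N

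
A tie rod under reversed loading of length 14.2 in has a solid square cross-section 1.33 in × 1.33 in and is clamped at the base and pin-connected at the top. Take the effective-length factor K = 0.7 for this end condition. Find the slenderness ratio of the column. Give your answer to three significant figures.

For a square r = a/√12 = 1.33/√12 = 0.3839 in
L_e = K·L = 0.7 × 14.2 = 9.940 in
λ = L_e / r_min = 9.9400 / 0.3839 = 25.9

λ ≈ 25.9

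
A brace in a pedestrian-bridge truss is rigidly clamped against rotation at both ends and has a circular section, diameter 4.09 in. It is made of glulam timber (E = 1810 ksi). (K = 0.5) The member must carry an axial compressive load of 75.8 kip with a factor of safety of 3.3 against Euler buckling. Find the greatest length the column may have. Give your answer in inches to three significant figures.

I = πd⁴/64 = π×4.09⁴/64 = 13.74 in⁴
Required critical load P_cr = n·P = 3.3 × 75.8 = 250.1 kip = 2.501×10^5 lb
From P_cr = π²EI/(K·L)²:  L = (1/K)·√(π²EI/P_cr) = (1/0.5)·√(π²×1.81×10^6×13.74/2.501×10^5)
L = 62.6 in

L_max ≈ 62.6 in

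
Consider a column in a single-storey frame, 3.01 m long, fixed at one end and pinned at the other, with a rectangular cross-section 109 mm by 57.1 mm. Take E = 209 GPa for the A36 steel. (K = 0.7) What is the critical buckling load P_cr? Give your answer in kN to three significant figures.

Buckling occurs about the weak axis: I_min = h·b³/12 with b = 57.1 mm (the shorter side).
I_min = 109×57.1³/12 = 1.691×10^6 mm⁴
I = 1.691×10^6 mm⁴ = 1.691×10^-6 m⁴
Effective length L_e = K·L = 0.7 × 3.01 = 2.107 m
P_cr = π²EI / L_e² = π² × 209×10⁹ × 1.691×10^-6 / 2.107² = 7.857×10^5 N

P_cr ≈ 786 kN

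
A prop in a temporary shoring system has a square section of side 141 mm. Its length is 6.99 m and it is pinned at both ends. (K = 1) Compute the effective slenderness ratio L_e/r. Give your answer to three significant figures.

For a square r = a/√12 = 141/√12 = 40.70 mm
L_e = K·L = 1 × 6.99 m = 6.990 m = 6990.0 mm
λ = L_e / r_min = 6990.0 / 40.70 = 172

λ ≈ 172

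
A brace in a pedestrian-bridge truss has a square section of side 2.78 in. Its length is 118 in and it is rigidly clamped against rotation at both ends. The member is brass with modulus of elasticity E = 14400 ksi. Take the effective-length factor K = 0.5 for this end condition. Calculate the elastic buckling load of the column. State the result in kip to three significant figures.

I = a⁴/12 = 2.78⁴/12 = 4.977 in⁴
Effective length L_e = K·L = 0.5 × 118 = 59.00 in
P_cr = π²EI / L_e² = π² × 14400×10³ × 4.977 / 59.00² = 2.032×10^5 lb

P_cr ≈ 203 kip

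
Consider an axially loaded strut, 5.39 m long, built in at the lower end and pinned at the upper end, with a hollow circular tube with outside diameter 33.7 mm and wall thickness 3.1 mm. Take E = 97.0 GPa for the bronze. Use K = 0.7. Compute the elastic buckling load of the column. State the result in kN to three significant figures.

P_cr ≈ 2.37 kN

Inner diameter d_i = 33.7 − 2×3.1 = 27.50 mm
I = π(d_o⁴ − d_i⁴)/64 = π(33.7⁴ − 27.50⁴)/64 = 3.524×10^4 mm⁴
I = 3.524×10^4 mm⁴ = 3.524×10^-8 m⁴
Effective length L_e = K·L = 0.7 × 5.39 = 3.773 m
P_cr = π²EI / L_e² = π² × 97.0×10⁹ × 3.524×10^-8 / 3.773² = 2.370×10^3 N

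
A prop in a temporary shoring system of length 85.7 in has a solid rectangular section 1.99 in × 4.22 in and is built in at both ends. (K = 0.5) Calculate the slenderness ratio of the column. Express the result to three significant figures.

For a rectangle r_min = b/√12 = 1.99/√12 = 0.5745 in
L_e = K·L = 0.5 × 85.7 = 42.85 in
λ = L_e / r_min = 42.850 / 0.5745 = 74.6

λ ≈ 74.6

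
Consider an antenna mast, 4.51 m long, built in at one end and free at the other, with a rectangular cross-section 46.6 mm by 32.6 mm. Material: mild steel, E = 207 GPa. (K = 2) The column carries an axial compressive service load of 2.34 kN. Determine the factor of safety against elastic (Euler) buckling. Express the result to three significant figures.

n ≈ 1.44

Buckling occurs about the weak axis: I_min = h·b³/12 with b = 32.6 mm (the shorter side).
I_min = 46.6×32.6³/12 = 1.345×10^5 mm⁴
I = 1.345×10^5 mm⁴ = 1.345×10^-7 m⁴
Effective length L_e = K·L = 2 × 4.51 = 9.020 m
P_cr = π²EI / L_e² = π² × 207×10⁹ × 1.345×10^-7 / 9.020² = 3.378×10^3 N
Factor of safety n = P_cr / P = 3.3784 / 2.34 = 1.44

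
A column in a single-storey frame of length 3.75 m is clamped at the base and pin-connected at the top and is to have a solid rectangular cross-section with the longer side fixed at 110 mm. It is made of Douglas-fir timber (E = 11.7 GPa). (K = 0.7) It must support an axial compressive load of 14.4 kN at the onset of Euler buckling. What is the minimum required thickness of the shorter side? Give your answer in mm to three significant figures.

L_e = K·L = 0.7 × 3.75 = 2.625 m
Required I = P_cr·L_e²/(π²E) = 1.440×10^4 × 2.625² / (π² × 1.17×10^10) = 8.593×10^-7 m⁴
I_req = 8.593×10^5 mm⁴
Rectangle, weak axis: I_min = h·b³/12 with h = 110 mm fixed  ⇒  b = (12I/h)^(1/3) = 45.4 mm

b ≈ 45.4 mm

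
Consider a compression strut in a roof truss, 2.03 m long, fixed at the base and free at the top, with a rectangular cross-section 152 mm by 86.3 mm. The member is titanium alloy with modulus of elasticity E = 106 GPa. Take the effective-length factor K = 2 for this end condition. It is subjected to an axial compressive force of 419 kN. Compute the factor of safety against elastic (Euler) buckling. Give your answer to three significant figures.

Buckling occurs about the weak axis: I_min = h·b³/12 with b = 86.3 mm (the shorter side).
I_min = 152×86.3³/12 = 8.141×10^6 mm⁴
I = 8.141×10^6 mm⁴ = 8.141×10^-6 m⁴
Effective length L_e = K·L = 2 × 2.03 = 4.060 m
P_cr = π²EI / L_e² = π² × 106×10⁹ × 8.141×10^-6 / 4.060² = 5.167×10^5 N
Factor of safety n = P_cr / P = 516.71 / 419 = 1.23

n ≈ 1.23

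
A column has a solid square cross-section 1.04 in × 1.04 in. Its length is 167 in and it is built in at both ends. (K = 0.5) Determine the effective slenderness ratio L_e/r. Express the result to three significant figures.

λ ≈ 278

For a square r = a/√12 = 1.04/√12 = 0.3002 in
L_e = K·L = 0.5 × 167 = 83.50 in
λ = L_e / r_min = 83.500 / 0.3002 = 278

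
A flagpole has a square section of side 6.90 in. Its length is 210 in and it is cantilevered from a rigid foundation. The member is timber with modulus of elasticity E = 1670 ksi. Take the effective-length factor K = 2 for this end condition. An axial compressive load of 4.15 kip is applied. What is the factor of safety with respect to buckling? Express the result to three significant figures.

n ≈ 4.25

I = a⁴/12 = 6.90⁴/12 = 188.9 in⁴
Effective length L_e = K·L = 2 × 210 = 420.0 in
P_cr = π²EI / L_e² = π² × 1670×10³ × 188.9 / 420.0² = 1.765×10^4 lb
Factor of safety n = P_cr / P = 17.650 / 4.15 = 4.25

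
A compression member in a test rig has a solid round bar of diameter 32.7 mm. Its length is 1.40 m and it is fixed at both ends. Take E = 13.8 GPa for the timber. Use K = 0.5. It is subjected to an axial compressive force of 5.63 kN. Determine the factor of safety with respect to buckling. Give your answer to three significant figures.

I = πd⁴/64 = π×32.7⁴/64 = 5.613×10^4 mm⁴
I = 5.613×10^4 mm⁴ = 5.613×10^-8 m⁴
Effective length L_e = K·L = 0.5 × 1.40 = 0.7000 m
P_cr = π²EI / L_e² = π² × 13.8×10⁹ × 5.613×10^-8 / 0.7000² = 1.560×10^4 N
Factor of safety n = P_cr / P = 15.601 / 5.63 = 2.77

n ≈ 2.77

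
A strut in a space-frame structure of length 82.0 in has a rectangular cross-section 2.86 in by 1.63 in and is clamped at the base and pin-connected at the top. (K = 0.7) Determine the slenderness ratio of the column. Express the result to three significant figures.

For a rectangle r_min = b/√12 = 1.63/√12 = 0.4705 in
L_e = K·L = 0.7 × 82.0 = 57.40 in
λ = L_e / r_min = 57.400 / 0.4705 = 122

λ ≈ 122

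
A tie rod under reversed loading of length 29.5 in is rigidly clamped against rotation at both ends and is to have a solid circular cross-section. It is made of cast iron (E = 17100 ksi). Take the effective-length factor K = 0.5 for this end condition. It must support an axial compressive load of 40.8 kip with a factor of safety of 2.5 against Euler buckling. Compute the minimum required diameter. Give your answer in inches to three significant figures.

Required P_cr = n·P = 2.5 × 40.8 = 102.0 kip
L_e = K·L = 0.5 × 29.5 = 14.75 in
Required I = P_cr·L_e²/(π²E) = 1.020×10^5 × 14.75² / (π² × 1.71×10^7) = 0.1315 in⁴
Solid circle: I = πd⁴/64  ⇒  d = (64I/π)^(1/4) = (64×0.1315/π)^(1/4) = 1.28 in

d ≈ 1.28 in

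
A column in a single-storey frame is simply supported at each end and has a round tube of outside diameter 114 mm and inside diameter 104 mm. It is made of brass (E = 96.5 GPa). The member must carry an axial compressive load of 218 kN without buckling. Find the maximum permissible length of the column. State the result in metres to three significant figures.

d_o = 114 mm, d_i = 104 mm
I = π(d_o⁴ − d_i⁴)/64 = π(114⁴ − 104.0⁴)/64 = 2.548×10^6 mm⁴
I = 2.548×10^-6 m⁴
At the buckling limit P_cr = P = 2.180×10^5 N
From P_cr = π²EI/(K·L)²:  L = (1/K)·√(π²EI/P_cr) = (1/1)·√(π²×9.65×10^10×2.548×10^-6/2.180×10^5)
L = 3.34 m

L_max ≈ 3.34 m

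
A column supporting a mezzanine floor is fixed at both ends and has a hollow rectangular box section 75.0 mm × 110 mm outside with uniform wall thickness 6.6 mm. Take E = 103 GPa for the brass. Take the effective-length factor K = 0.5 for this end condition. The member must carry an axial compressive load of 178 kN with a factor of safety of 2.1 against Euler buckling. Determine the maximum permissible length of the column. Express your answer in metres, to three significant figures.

Inner dimensions: h_i = 110 − 2×6.6 = 96.80 mm, b_i = 75.0 − 2×6.6 = 61.80 mm
Weak-axis I_min = (h_o·b_o³ − h_i·b_i³)/12 with b_o = 75.0, b_i = 61.80 mm (shorter outer/inner sides).
I_min = (110×75.0³ − 96.80×61.80³)/12 = 1.963×10^6 mm⁴
I = 1.963×10^-6 m⁴
Required critical load P_cr = n·P = 2.1 × 178 = 373.8 kN = 3.738×10^5 N
From P_cr = π²EI/(K·L)²:  L = (1/K)·√(π²EI/P_cr) = (1/0.5)·√(π²×1.03×10^11×1.963×10^-6/3.738×10^5)
L = 4.62 m

L_max ≈ 4.62 m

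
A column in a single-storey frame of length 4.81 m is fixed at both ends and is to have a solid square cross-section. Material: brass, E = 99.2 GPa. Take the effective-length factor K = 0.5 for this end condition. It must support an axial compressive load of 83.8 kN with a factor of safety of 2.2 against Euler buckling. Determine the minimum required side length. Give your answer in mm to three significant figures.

a ≈ 60.1 mm

Required P_cr = n·P = 2.2 × 83.8 = 184.4 kN
L_e = K·L = 0.5 × 4.81 = 2.405 m
Required I = P_cr·L_e²/(π²E) = 1.844×10^5 × 2.405² / (π² × 9.92×10^10) = 1.089×10^-6 m⁴
I_req = 1.089×10^6 mm⁴
Solid square: I = a⁴/12  ⇒  a = (12I)^(1/4) = (12×1.089×10^6)^(1/4) = 60.1 mm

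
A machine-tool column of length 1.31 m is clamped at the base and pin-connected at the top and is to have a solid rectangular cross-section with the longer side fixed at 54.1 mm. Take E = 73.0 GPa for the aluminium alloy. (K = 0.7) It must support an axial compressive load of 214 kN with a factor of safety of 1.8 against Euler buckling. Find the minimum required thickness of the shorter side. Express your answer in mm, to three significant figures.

Required P_cr = n·P = 1.8 × 214 = 385.2 kN
L_e = K·L = 0.7 × 1.31 = 0.9170 m
Required I = P_cr·L_e²/(π²E) = 3.852×10^5 × 0.9170² / (π² × 7.30×10^10) = 4.496×10^-7 m⁴
I_req = 4.496×10^5 mm⁴
Rectangle, weak axis: I_min = h·b³/12 with h = 54.1 mm fixed  ⇒  b = (12I/h)^(1/3) = 46.4 mm

b ≈ 46.4 mm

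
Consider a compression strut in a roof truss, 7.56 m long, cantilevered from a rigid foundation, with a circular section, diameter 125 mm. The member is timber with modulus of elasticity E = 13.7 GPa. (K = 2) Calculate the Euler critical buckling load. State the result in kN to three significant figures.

I = πd⁴/64 = π×125⁴/64 = 1.198×10^7 mm⁴
I = 1.198×10^7 mm⁴ = 1.198×10^-5 m⁴
Effective length L_e = K·L = 2 × 7.56 = 15.12 m
P_cr = π²EI / L_e² = π² × 13.7×10⁹ × 1.198×10^-5 / 15.12² = 7.088×10^3 N

P_cr ≈ 7.09 kN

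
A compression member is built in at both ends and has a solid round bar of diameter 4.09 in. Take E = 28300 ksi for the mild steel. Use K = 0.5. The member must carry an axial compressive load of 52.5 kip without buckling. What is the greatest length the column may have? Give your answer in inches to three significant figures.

I = πd⁴/64 = π×4.09⁴/64 = 13.74 in⁴
At the buckling limit P_cr = P = 5.250×10^4 lb
From P_cr = π²EI/(K·L)²:  L = (1/K)·√(π²EI/P_cr) = (1/0.5)·√(π²×2.83×10^7×13.74/5.250×10^4)
L = 541 in

L_max ≈ 541 in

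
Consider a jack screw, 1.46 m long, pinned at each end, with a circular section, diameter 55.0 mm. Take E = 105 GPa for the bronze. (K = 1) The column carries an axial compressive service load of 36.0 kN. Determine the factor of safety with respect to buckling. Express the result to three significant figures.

n ≈ 6.07

I = πd⁴/64 = π×55.0⁴/64 = 4.492×10^5 mm⁴
I = 4.492×10^5 mm⁴ = 4.492×10^-7 m⁴
Effective length L_e = K·L = 1 × 1.46 = 1.460 m
P_cr = π²EI / L_e² = π² × 105×10⁹ × 4.492×10^-7 / 1.460² = 2.184×10^5 N
Factor of safety n = P_cr / P = 218.38 / 36.0 = 6.07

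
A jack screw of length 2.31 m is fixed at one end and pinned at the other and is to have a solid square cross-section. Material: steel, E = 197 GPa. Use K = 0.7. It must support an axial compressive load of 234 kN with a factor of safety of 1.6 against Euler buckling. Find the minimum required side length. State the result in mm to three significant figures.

Required P_cr = n·P = 1.6 × 234 = 374.4 kN
L_e = K·L = 0.7 × 2.31 = 1.617 m
Required I = P_cr·L_e²/(π²E) = 3.744×10^5 × 1.617² / (π² × 1.97×10^11) = 5.035×10^-7 m⁴
I_req = 5.035×10^5 mm⁴
Solid square: I = a⁴/12  ⇒  a = (12I)^(1/4) = (12×5.035×10^5)^(1/4) = 49.6 mm

a ≈ 49.6 mm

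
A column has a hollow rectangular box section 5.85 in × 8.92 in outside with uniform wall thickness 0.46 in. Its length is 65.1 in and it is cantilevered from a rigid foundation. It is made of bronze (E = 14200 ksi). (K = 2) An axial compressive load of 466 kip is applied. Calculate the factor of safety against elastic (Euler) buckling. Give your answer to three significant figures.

Inner dimensions: h_i = 8.92 − 2×0.46 = 8.000 in, b_i = 5.85 − 2×0.46 = 4.930 in
Weak-axis I_min = (h_o·b_o³ − h_i·b_i³)/12 with b_o = 5.85, b_i = 4.930 in (shorter outer/inner sides).
I_min = (8.92×5.85³ − 8.000×4.930³)/12 = 68.93 in⁴
Effective length L_e = K·L = 2 × 65.1 = 130.2 in
P_cr = π²EI / L_e² = π² × 14200×10³ × 68.93 / 130.2² = 5.699×10^5 lb
Factor of safety n = P_cr / P = 569.90 / 466 = 1.22

n ≈ 1.22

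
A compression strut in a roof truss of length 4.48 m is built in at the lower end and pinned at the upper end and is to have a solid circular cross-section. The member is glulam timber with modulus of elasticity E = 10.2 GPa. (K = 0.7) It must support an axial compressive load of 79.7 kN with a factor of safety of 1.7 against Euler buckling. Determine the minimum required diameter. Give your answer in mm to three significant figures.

d ≈ 128 mm

Required P_cr = n·P = 1.7 × 79.7 = 135.5 kN
L_e = K·L = 0.7 × 4.48 = 3.136 m
Required I = P_cr·L_e²/(π²E) = 1.355×10^5 × 3.136² / (π² × 1.02×10^10) = 1.324×10^-5 m⁴
I_req = 1.324×10^7 mm⁴
Solid circle: I = πd⁴/64  ⇒  d = (64I/π)^(1/4) = (64×1.324×10^7/π)^(1/4) = 128 mm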